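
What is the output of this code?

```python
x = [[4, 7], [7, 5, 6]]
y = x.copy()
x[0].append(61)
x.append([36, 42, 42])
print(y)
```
[[4, 7, 61], [7, 5, 6]]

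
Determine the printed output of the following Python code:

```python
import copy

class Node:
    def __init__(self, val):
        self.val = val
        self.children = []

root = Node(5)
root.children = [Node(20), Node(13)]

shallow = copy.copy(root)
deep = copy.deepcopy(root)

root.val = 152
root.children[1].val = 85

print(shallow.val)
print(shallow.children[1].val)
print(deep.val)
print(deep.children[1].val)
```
5
85
5
13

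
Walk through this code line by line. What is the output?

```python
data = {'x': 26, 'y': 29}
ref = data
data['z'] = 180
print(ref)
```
{'x': 26, 'y': 29, 'z': 180}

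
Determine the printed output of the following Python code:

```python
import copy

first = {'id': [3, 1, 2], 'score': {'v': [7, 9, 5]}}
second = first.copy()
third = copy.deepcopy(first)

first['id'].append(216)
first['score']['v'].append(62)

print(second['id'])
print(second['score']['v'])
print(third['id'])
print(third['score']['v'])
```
[3, 1, 2, 216]
[7, 9, 5, 62]
[3, 1, 2]
[7, 9, 5]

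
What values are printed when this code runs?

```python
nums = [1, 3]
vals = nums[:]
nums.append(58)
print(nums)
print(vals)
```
[1, 3, 58]
[1, 3]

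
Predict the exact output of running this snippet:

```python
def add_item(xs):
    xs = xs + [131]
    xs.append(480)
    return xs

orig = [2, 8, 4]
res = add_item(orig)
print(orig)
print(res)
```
[2, 8, 4]
[2, 8, 4, 131, 480]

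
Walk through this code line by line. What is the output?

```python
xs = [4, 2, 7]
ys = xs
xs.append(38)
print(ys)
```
[4, 2, 7, 38]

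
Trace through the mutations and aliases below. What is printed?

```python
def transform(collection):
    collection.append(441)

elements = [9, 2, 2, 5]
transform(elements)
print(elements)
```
[9, 2, 2, 5, 441]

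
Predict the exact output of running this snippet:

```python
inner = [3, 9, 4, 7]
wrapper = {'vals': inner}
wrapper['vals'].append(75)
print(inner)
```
[3, 9, 4, 7, 75]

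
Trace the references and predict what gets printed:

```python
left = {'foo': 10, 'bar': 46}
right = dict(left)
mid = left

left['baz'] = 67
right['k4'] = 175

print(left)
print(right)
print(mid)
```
{'foo': 10, 'bar': 46, 'baz': 67}
{'foo': 10, 'bar': 46, 'k4': 175}
{'foo': 10, 'bar': 46, 'baz': 67}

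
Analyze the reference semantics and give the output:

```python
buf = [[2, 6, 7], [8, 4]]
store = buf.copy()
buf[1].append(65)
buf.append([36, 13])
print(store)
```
[[2, 6, 7], [8, 4, 65]]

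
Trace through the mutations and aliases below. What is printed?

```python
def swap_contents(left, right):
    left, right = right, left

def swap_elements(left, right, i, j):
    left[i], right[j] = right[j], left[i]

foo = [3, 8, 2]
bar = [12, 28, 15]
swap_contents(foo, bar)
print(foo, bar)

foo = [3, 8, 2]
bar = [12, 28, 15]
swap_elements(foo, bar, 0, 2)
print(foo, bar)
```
[3, 8, 2] [12, 28, 15]
[15, 8, 2] [12, 28, 3]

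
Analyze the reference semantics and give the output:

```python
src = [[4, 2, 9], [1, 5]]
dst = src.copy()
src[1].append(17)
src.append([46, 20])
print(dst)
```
[[4, 2, 9], [1, 5, 17]]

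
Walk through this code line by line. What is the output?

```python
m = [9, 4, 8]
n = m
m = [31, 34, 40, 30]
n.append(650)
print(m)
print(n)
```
[31, 34, 40, 30]
[9, 4, 8, 650]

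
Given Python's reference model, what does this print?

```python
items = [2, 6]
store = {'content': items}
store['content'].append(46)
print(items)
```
[2, 6, 46]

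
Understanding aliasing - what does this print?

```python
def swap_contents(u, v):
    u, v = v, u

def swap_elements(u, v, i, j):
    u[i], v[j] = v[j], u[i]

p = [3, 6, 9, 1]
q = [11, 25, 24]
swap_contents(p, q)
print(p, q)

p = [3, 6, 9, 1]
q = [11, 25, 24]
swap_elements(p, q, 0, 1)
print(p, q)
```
[3, 6, 9, 1] [11, 25, 24]
[25, 6, 9, 1] [11, 3, 24]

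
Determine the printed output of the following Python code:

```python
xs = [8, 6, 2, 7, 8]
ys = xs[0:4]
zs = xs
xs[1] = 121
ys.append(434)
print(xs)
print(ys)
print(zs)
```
[8, 121, 2, 7, 8]
[8, 6, 2, 7, 434]
[8, 121, 2, 7, 8]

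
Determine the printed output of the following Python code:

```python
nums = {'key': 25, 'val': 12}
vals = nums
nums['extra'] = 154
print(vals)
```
{'key': 25, 'val': 12, 'extra': 154}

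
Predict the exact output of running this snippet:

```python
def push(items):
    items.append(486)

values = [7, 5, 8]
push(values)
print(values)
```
[7, 5, 8, 486]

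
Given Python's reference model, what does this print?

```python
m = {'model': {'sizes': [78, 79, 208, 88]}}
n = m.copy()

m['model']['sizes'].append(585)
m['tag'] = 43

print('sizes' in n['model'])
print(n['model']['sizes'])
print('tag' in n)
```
True
[78, 79, 208, 88, 585]
False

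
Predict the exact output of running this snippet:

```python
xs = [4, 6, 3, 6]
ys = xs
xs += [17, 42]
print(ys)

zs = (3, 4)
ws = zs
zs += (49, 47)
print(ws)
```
[4, 6, 3, 6, 17, 42]
(3, 4)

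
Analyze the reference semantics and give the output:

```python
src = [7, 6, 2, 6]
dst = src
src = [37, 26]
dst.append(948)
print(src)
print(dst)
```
[37, 26]
[7, 6, 2, 6, 948]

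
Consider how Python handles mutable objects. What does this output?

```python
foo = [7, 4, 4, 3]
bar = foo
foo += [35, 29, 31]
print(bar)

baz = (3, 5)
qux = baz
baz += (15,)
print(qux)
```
[7, 4, 4, 3, 35, 29, 31]
(3, 5)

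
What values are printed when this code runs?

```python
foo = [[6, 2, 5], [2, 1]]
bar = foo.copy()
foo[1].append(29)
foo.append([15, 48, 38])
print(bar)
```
[[6, 2, 5], [2, 1, 29]]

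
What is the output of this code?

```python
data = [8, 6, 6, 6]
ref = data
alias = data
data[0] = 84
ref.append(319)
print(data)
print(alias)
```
[84, 6, 6, 6, 319]
[84, 6, 6, 6, 319]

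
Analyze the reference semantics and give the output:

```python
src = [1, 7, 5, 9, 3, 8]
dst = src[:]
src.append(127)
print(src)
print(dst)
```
[1, 7, 5, 9, 3, 8, 127]
[1, 7, 5, 9, 3, 8]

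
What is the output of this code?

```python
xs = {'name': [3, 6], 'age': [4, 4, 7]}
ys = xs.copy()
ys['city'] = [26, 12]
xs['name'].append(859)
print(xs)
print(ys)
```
{'name': [3, 6, 859], 'age': [4, 4, 7]}
{'name': [3, 6, 859], 'age': [4, 4, 7], 'city': [26, 12]}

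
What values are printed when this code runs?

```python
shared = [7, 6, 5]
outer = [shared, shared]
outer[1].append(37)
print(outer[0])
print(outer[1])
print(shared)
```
[7, 6, 5, 37]
[7, 6, 5, 37]
[7, 6, 5, 37]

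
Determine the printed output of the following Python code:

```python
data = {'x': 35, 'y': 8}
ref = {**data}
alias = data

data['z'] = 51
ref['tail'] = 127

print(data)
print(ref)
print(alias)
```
{'x': 35, 'y': 8, 'z': 51}
{'x': 35, 'y': 8, 'tail': 127}
{'x': 35, 'y': 8, 'z': 51}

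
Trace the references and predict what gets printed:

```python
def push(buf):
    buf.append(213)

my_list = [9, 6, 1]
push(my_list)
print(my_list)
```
[9, 6, 1, 213]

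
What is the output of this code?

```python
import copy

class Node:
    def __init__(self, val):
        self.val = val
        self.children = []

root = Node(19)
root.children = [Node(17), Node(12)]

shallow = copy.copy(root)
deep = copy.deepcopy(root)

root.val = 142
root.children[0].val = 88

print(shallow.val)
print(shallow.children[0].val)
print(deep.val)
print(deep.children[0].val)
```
19
88
19
17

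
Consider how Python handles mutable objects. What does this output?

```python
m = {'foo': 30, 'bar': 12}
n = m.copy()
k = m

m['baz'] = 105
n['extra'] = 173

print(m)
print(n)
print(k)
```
{'foo': 30, 'bar': 12, 'baz': 105}
{'foo': 30, 'bar': 12, 'extra': 173}
{'foo': 30, 'bar': 12, 'baz': 105}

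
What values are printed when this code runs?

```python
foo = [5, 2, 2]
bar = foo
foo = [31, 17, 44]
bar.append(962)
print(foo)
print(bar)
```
[31, 17, 44]
[5, 2, 2, 962]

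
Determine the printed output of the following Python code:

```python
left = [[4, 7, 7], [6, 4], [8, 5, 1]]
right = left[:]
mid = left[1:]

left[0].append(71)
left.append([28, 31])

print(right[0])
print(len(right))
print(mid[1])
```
[4, 7, 7, 71]
3
[8, 5, 1]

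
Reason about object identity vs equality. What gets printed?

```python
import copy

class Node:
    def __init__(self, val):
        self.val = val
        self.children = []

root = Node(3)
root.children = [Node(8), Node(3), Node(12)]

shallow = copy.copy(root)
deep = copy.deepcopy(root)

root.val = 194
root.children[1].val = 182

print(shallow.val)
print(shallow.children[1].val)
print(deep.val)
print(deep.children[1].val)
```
3
182
3
3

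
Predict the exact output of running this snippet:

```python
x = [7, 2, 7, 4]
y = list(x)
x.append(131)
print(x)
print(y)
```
[7, 2, 7, 4, 131]
[7, 2, 7, 4]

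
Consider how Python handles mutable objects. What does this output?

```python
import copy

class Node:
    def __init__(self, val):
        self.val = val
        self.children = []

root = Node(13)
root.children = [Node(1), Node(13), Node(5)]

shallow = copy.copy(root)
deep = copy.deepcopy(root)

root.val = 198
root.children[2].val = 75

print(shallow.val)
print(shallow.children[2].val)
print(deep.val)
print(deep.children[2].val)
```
13
75
13
5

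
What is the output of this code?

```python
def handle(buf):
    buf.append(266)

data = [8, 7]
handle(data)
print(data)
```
[8, 7, 266]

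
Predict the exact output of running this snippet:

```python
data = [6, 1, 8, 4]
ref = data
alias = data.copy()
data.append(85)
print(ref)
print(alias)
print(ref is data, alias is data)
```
[6, 1, 8, 4, 85]
[6, 1, 8, 4]
True False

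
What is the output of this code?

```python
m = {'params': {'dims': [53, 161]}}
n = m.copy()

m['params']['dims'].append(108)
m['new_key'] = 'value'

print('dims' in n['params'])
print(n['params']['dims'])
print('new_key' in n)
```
True
[53, 161, 108]
False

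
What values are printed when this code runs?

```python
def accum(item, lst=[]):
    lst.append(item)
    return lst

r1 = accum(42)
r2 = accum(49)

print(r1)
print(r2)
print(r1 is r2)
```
[42, 49]
[42, 49]
True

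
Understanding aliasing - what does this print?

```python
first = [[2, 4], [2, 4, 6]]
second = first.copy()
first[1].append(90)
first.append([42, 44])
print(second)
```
[[2, 4], [2, 4, 6, 90]]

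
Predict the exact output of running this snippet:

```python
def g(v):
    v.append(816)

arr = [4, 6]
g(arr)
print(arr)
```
[4, 6, 816]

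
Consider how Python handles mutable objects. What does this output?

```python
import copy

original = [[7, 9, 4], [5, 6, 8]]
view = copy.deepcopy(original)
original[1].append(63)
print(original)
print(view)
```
[[7, 9, 4], [5, 6, 8, 63]]
[[7, 9, 4], [5, 6, 8]]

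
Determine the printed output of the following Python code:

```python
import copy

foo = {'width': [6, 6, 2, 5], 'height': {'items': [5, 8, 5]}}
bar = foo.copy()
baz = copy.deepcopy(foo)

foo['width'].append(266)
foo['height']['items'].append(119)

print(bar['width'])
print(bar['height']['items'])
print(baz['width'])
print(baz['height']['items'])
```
[6, 6, 2, 5, 266]
[5, 8, 5, 119]
[6, 6, 2, 5]
[5, 8, 5]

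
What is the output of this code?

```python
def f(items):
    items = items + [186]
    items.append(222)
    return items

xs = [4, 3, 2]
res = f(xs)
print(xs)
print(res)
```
[4, 3, 2]
[4, 3, 2, 186, 222]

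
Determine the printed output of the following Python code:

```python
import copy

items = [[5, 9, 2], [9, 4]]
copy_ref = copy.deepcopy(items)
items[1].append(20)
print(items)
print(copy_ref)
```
[[5, 9, 2], [9, 4, 20]]
[[5, 9, 2], [9, 4]]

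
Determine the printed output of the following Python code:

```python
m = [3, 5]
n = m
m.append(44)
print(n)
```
[3, 5, 44]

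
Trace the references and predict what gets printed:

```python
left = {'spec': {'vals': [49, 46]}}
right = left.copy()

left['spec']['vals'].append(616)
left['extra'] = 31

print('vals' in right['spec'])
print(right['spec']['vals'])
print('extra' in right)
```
True
[49, 46, 616]
False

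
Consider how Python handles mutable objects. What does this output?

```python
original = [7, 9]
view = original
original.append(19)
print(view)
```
[7, 9, 19]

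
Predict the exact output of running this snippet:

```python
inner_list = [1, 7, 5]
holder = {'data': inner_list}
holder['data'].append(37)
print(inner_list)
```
[1, 7, 5, 37]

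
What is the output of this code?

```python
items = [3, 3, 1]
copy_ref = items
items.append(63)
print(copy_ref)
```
[3, 3, 1, 63]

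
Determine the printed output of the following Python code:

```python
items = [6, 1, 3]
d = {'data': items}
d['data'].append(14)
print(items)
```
[6, 1, 3, 14]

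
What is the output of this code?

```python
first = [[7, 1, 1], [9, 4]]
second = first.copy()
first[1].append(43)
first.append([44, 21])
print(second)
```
[[7, 1, 1], [9, 4, 43]]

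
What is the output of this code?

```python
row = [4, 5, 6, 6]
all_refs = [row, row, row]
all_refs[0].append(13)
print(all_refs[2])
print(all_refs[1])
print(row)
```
[4, 5, 6, 6, 13]
[4, 5, 6, 6, 13]
[4, 5, 6, 6, 13]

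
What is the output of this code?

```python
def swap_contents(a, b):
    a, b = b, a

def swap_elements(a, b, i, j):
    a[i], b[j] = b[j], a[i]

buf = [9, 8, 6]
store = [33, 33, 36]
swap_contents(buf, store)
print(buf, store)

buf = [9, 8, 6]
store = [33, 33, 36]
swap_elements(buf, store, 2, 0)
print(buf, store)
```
[9, 8, 6] [33, 33, 36]
[9, 8, 33] [6, 33, 36]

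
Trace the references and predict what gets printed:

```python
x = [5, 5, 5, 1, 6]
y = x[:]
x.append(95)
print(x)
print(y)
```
[5, 5, 5, 1, 6, 95]
[5, 5, 5, 1, 6]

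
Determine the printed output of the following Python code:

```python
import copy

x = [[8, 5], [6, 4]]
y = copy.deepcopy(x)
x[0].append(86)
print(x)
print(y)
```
[[8, 5, 86], [6, 4]]
[[8, 5], [6, 4]]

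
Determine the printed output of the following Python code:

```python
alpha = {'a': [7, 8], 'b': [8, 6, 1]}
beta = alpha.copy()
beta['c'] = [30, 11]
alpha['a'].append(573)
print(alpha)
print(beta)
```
{'a': [7, 8, 573], 'b': [8, 6, 1]}
{'a': [7, 8, 573], 'b': [8, 6, 1], 'c': [30, 11]}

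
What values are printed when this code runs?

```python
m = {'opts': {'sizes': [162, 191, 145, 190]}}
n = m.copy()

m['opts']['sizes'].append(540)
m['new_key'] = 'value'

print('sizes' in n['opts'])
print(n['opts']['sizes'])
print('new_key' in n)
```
True
[162, 191, 145, 190, 540]
False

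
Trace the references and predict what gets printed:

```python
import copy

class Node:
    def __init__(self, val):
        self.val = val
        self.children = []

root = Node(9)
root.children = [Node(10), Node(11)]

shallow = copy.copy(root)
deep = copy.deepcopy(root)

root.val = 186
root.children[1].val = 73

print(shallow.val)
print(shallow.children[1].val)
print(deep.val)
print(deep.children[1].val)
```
9
73
9
11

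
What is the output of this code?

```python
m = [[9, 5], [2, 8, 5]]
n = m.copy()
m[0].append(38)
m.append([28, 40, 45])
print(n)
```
[[9, 5, 38], [2, 8, 5]]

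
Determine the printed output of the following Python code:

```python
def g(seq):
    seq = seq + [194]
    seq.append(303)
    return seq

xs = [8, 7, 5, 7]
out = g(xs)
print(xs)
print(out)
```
[8, 7, 5, 7]
[8, 7, 5, 7, 194, 303]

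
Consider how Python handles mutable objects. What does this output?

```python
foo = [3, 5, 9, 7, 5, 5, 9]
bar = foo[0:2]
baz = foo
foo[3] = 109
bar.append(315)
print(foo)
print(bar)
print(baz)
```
[3, 5, 9, 109, 5, 5, 9]
[3, 5, 315]
[3, 5, 9, 109, 5, 5, 9]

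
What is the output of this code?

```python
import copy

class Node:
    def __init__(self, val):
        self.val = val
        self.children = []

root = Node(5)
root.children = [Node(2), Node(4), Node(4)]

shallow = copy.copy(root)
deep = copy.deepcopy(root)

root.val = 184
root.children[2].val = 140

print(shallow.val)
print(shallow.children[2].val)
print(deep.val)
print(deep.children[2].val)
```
5
140
5
4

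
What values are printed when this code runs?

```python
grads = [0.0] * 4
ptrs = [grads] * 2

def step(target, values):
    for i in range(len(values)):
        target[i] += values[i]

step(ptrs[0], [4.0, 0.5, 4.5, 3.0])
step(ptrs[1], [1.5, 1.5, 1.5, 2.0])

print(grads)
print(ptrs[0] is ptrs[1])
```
[5.5, 2.0, 6.0, 5.0]
True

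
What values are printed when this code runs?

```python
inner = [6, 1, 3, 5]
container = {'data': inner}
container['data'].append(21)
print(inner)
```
[6, 1, 3, 5, 21]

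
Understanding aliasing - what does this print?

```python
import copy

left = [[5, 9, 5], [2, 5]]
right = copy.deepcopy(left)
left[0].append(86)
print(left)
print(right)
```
[[5, 9, 5, 86], [2, 5]]
[[5, 9, 5], [2, 5]]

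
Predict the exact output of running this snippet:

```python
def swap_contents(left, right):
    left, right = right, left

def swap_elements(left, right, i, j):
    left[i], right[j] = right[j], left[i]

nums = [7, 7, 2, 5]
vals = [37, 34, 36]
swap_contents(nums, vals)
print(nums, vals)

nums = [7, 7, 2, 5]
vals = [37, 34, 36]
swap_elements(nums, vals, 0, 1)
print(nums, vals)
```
[7, 7, 2, 5] [37, 34, 36]
[34, 7, 2, 5] [37, 7, 36]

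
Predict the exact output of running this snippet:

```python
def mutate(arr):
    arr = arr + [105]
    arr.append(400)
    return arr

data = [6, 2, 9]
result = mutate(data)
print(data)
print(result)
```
[6, 2, 9]
[6, 2, 9, 105, 400]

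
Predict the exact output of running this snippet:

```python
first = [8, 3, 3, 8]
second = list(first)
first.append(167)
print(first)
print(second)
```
[8, 3, 3, 8, 167]
[8, 3, 3, 8]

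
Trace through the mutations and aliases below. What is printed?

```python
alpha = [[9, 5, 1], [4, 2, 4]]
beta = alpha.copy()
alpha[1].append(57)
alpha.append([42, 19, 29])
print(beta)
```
[[9, 5, 1], [4, 2, 4, 57]]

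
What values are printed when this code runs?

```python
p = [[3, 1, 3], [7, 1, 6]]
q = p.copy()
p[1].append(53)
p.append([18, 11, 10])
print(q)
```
[[3, 1, 3], [7, 1, 6, 53]]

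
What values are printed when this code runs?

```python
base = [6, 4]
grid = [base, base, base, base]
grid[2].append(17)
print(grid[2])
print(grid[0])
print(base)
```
[6, 4, 17]
[6, 4, 17]
[6, 4, 17]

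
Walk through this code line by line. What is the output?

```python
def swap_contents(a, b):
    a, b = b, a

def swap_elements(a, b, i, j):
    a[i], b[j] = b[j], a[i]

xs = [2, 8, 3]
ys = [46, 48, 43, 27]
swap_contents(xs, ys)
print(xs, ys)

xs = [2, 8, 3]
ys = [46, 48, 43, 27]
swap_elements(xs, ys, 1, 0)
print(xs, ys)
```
[2, 8, 3] [46, 48, 43, 27]
[2, 46, 3] [8, 48, 43, 27]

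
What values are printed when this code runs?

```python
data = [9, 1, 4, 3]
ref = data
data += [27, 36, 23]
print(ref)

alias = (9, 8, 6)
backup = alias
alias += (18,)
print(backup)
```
[9, 1, 4, 3, 27, 36, 23]
(9, 8, 6)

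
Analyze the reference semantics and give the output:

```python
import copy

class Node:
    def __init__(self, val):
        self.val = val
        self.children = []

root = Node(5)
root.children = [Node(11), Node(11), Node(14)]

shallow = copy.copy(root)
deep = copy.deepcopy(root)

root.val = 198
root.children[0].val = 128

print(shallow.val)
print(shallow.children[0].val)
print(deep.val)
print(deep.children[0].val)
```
5
128
5
11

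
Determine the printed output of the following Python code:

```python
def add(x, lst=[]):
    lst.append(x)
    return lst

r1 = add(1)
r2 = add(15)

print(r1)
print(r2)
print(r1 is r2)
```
[1, 15]
[1, 15]
True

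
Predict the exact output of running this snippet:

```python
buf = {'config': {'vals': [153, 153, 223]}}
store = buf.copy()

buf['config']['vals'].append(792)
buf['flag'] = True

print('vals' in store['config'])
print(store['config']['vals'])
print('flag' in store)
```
True
[153, 153, 223, 792]
False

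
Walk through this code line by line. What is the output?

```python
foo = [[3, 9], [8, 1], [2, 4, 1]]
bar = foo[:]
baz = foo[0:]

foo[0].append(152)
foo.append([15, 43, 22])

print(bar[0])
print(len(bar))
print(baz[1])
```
[3, 9, 152]
3
[8, 1]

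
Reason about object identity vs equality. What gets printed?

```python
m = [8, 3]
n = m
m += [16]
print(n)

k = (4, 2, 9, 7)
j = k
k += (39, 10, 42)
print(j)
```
[8, 3, 16]
(4, 2, 9, 7)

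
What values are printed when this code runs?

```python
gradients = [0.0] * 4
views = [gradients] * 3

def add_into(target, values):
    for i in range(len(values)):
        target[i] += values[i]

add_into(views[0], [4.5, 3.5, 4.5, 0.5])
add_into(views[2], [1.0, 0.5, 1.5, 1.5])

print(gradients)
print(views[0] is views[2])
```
[5.5, 4.0, 6.0, 2.0]
True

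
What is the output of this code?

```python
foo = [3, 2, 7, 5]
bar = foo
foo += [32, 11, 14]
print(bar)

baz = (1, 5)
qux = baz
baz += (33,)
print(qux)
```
[3, 2, 7, 5, 32, 11, 14]
(1, 5)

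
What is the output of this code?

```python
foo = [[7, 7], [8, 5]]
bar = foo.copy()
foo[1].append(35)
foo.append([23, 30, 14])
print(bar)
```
[[7, 7], [8, 5, 35]]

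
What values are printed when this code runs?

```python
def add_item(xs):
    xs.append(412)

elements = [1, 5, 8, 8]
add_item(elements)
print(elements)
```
[1, 5, 8, 8, 412]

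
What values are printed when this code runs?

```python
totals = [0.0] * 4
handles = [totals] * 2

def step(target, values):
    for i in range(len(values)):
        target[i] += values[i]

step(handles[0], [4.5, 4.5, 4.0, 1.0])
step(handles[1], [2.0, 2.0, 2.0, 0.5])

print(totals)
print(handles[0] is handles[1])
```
[6.5, 6.5, 6.0, 1.5]
True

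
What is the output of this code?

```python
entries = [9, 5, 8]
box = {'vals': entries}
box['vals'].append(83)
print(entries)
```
[9, 5, 8, 83]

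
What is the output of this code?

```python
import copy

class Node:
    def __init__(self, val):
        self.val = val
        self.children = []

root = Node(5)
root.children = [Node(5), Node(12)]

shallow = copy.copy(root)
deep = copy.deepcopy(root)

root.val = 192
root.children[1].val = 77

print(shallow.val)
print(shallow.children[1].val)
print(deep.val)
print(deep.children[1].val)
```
5
77
5
12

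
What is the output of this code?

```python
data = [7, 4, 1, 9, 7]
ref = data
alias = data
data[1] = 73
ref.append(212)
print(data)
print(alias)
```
[7, 73, 1, 9, 7, 212]
[7, 73, 1, 9, 7, 212]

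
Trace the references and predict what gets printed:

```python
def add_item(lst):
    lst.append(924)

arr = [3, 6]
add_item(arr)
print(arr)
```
[3, 6, 924]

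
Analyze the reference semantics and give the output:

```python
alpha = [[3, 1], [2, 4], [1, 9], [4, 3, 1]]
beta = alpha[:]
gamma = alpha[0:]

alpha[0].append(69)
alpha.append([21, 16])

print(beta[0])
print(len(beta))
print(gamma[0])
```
[3, 1, 69]
4
[3, 1, 69]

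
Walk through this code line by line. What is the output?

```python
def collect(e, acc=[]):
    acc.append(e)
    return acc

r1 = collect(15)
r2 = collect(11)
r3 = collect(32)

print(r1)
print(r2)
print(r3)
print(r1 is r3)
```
[15, 11, 32]
[15, 11, 32]
[15, 11, 32]
True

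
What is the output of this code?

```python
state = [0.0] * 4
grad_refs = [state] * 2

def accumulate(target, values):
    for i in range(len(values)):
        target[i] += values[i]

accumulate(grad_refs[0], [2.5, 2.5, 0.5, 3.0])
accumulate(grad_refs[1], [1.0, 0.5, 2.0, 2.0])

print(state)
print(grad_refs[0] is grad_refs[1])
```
[3.5, 3.0, 2.5, 5.0]
True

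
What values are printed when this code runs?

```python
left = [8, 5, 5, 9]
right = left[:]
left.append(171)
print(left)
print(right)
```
[8, 5, 5, 9, 171]
[8, 5, 5, 9]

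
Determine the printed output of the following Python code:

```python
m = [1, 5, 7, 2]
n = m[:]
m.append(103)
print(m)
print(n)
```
[1, 5, 7, 2, 103]
[1, 5, 7, 2]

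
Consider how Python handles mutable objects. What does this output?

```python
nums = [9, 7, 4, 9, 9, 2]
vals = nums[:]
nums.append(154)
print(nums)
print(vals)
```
[9, 7, 4, 9, 9, 2, 154]
[9, 7, 4, 9, 9, 2]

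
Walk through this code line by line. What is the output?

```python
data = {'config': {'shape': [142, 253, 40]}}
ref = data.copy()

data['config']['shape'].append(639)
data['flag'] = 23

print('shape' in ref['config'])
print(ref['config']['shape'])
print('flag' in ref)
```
True
[142, 253, 40, 639]
False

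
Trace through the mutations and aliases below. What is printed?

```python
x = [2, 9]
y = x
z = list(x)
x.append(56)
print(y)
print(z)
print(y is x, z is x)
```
[2, 9, 56]
[2, 9]
True False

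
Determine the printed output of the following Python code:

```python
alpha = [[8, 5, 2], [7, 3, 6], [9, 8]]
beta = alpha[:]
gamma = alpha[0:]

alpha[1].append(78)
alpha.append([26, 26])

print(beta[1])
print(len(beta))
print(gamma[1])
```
[7, 3, 6, 78]
3
[7, 3, 6, 78]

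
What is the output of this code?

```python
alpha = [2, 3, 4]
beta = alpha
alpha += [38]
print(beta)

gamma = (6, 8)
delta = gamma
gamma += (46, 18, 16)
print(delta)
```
[2, 3, 4, 38]
(6, 8)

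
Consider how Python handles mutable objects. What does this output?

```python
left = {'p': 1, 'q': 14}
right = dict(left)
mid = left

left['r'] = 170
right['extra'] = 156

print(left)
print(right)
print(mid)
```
{'p': 1, 'q': 14, 'r': 170}
{'p': 1, 'q': 14, 'extra': 156}
{'p': 1, 'q': 14, 'r': 170}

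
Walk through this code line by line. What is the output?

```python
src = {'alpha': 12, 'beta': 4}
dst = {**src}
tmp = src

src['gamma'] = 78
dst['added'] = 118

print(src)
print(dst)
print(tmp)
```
{'alpha': 12, 'beta': 4, 'gamma': 78}
{'alpha': 12, 'beta': 4, 'added': 118}
{'alpha': 12, 'beta': 4, 'gamma': 78}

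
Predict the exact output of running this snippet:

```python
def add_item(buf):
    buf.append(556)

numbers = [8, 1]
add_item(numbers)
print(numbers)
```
[8, 1, 556]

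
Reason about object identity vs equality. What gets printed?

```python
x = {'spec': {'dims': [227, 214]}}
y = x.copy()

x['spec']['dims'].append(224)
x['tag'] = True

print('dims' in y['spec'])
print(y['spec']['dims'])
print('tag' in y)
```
True
[227, 214, 224]
False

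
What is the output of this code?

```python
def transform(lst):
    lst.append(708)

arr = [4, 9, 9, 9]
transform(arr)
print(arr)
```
[4, 9, 9, 9, 708]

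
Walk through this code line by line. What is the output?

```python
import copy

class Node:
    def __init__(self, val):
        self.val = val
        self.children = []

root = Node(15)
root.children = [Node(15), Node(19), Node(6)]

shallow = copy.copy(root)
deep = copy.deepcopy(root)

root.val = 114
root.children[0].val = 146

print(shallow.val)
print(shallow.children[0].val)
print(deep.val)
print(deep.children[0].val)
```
15
146
15
15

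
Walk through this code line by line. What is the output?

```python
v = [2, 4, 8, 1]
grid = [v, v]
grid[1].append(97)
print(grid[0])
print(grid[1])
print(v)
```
[2, 4, 8, 1, 97]
[2, 4, 8, 1, 97]
[2, 4, 8, 1, 97]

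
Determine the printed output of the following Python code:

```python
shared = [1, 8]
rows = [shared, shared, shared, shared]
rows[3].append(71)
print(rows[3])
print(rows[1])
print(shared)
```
[1, 8, 71]
[1, 8, 71]
[1, 8, 71]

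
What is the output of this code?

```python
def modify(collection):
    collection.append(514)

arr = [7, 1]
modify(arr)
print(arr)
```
[7, 1, 514]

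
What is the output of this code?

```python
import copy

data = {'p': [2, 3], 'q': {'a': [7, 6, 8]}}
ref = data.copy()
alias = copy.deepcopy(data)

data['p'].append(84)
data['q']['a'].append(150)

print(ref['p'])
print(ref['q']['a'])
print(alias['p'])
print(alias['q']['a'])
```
[2, 3, 84]
[7, 6, 8, 150]
[2, 3]
[7, 6, 8]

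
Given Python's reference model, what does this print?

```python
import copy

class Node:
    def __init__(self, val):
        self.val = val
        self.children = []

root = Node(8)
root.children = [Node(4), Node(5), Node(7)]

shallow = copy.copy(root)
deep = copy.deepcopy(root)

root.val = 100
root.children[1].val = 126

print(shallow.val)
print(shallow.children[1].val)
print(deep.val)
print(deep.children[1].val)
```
8
126
8
5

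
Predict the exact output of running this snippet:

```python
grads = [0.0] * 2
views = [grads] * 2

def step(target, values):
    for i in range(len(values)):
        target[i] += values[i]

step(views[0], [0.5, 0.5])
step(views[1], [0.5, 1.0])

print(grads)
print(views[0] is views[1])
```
[1.0, 1.5]
True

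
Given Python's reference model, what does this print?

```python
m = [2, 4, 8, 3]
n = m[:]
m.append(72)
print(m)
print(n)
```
[2, 4, 8, 3, 72]
[2, 4, 8, 3]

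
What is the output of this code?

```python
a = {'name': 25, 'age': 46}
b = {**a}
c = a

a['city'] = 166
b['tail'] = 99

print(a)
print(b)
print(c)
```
{'name': 25, 'age': 46, 'city': 166}
{'name': 25, 'age': 46, 'tail': 99}
{'name': 25, 'age': 46, 'city': 166}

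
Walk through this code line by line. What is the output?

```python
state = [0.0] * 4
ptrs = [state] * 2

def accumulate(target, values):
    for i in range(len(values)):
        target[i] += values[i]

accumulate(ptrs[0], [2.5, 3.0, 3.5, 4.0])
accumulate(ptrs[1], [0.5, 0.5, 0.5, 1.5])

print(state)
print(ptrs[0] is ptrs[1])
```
[3.0, 3.5, 4.0, 5.5]
True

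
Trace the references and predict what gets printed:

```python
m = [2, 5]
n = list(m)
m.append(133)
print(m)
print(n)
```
[2, 5, 133]
[2, 5]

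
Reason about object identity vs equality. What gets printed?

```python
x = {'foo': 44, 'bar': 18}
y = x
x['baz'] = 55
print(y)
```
{'foo': 44, 'bar': 18, 'baz': 55}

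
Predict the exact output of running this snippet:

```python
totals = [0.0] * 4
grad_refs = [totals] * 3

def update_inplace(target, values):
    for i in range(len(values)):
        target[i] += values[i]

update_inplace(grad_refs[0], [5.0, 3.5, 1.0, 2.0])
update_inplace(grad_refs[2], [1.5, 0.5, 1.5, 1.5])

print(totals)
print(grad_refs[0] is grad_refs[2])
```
[6.5, 4.0, 2.5, 3.5]
True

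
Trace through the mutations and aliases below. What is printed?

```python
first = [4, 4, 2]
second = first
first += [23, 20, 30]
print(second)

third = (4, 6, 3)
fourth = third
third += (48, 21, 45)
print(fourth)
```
[4, 4, 2, 23, 20, 30]
(4, 6, 3)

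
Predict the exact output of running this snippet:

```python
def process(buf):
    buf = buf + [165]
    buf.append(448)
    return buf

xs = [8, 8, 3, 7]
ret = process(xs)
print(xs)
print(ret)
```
[8, 8, 3, 7]
[8, 8, 3, 7, 165, 448]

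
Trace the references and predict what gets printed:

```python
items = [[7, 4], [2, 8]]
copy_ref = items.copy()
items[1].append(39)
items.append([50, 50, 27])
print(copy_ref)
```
[[7, 4], [2, 8, 39]]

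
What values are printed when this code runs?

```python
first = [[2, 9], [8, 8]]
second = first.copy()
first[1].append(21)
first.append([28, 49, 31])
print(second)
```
[[2, 9], [8, 8, 21]]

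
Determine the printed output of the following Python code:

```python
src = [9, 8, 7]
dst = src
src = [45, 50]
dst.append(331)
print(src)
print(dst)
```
[45, 50]
[9, 8, 7, 331]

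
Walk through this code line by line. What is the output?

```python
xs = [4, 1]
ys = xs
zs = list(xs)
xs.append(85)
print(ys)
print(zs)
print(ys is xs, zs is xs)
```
[4, 1, 85]
[4, 1]
True False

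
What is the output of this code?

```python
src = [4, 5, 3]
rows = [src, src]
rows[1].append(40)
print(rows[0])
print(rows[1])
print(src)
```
[4, 5, 3, 40]
[4, 5, 3, 40]
[4, 5, 3, 40]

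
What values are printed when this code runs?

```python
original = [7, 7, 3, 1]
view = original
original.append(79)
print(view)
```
[7, 7, 3, 1, 79]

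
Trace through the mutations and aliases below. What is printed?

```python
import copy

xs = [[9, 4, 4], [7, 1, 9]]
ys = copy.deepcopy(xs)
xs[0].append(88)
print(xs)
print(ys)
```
[[9, 4, 4, 88], [7, 1, 9]]
[[9, 4, 4], [7, 1, 9]]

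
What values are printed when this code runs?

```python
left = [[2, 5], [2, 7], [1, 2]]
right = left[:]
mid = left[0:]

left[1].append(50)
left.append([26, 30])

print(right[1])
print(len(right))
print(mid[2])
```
[2, 7, 50]
3
[1, 2]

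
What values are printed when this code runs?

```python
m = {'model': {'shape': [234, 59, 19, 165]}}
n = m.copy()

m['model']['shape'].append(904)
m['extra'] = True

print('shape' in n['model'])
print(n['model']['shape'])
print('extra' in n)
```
True
[234, 59, 19, 165, 904]
False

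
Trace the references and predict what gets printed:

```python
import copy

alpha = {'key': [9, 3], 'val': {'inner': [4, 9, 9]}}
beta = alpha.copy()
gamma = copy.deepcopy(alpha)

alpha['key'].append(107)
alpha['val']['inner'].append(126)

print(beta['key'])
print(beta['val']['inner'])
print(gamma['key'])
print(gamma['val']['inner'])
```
[9, 3, 107]
[4, 9, 9, 126]
[9, 3]
[4, 9, 9]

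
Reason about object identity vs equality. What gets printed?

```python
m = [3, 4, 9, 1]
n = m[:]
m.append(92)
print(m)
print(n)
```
[3, 4, 9, 1, 92]
[3, 4, 9, 1]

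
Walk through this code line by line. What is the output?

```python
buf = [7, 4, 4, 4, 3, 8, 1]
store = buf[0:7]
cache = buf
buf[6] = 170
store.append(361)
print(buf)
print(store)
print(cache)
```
[7, 4, 4, 4, 3, 8, 170]
[7, 4, 4, 4, 3, 8, 1, 361]
[7, 4, 4, 4, 3, 8, 170]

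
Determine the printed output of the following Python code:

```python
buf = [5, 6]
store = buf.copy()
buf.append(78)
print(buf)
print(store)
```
[5, 6, 78]
[5, 6]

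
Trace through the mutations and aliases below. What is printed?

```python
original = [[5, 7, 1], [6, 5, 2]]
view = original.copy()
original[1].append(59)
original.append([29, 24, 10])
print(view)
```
[[5, 7, 1], [6, 5, 2, 59]]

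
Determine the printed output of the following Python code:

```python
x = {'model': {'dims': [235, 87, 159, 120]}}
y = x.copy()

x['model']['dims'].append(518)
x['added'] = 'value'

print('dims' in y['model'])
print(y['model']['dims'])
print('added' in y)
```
True
[235, 87, 159, 120, 518]
False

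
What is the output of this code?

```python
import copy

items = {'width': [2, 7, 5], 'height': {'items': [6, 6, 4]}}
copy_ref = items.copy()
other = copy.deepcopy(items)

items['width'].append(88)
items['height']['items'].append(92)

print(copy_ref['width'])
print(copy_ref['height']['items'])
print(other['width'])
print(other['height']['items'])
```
[2, 7, 5, 88]
[6, 6, 4, 92]
[2, 7, 5]
[6, 6, 4]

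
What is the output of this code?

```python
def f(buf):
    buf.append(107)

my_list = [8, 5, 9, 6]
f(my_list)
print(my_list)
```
[8, 5, 9, 6, 107]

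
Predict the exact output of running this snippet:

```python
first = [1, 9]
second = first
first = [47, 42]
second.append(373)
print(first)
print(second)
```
[47, 42]
[1, 9, 373]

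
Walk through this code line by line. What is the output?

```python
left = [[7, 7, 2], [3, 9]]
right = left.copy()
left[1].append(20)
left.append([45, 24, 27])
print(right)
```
[[7, 7, 2], [3, 9, 20]]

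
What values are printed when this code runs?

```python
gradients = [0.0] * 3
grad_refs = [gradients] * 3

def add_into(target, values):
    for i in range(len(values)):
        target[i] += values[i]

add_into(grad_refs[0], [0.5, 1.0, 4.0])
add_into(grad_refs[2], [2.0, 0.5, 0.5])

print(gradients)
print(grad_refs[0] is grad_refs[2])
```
[2.5, 1.5, 4.5]
True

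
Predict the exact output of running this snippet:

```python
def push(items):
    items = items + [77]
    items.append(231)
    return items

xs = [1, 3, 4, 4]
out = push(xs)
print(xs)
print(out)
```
[1, 3, 4, 4]
[1, 3, 4, 4, 77, 231]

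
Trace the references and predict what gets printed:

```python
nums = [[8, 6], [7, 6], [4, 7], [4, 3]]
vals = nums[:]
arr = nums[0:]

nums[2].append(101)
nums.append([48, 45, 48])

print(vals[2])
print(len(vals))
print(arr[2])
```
[4, 7, 101]
4
[4, 7, 101]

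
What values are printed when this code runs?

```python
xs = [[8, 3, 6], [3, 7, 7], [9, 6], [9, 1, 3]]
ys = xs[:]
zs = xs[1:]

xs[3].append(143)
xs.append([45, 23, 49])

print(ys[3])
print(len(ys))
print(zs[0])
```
[9, 1, 3, 143]
4
[3, 7, 7]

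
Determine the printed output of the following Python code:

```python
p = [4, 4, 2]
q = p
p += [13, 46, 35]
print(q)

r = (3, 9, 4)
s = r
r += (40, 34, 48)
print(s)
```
[4, 4, 2, 13, 46, 35]
(3, 9, 4)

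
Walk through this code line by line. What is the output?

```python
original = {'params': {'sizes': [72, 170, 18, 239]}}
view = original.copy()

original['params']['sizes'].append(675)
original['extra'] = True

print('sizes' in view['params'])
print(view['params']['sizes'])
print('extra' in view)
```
True
[72, 170, 18, 239, 675]
False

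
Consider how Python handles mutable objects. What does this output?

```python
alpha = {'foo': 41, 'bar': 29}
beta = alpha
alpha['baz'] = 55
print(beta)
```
{'foo': 41, 'bar': 29, 'baz': 55}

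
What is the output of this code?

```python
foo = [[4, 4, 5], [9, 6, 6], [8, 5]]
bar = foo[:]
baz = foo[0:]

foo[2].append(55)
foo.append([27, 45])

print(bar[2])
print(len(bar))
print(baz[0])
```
[8, 5, 55]
3
[4, 4, 5]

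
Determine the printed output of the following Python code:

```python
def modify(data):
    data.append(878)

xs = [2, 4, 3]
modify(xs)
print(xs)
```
[2, 4, 3, 878]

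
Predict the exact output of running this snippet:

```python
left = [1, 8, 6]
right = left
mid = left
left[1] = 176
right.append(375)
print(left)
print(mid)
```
[1, 176, 6, 375]
[1, 176, 6, 375]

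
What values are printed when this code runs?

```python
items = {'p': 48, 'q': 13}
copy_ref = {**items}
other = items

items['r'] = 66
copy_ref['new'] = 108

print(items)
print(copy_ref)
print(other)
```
{'p': 48, 'q': 13, 'r': 66}
{'p': 48, 'q': 13, 'new': 108}
{'p': 48, 'q': 13, 'r': 66}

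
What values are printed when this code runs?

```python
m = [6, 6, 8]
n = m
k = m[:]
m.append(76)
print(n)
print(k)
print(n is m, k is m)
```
[6, 6, 8, 76]
[6, 6, 8]
True False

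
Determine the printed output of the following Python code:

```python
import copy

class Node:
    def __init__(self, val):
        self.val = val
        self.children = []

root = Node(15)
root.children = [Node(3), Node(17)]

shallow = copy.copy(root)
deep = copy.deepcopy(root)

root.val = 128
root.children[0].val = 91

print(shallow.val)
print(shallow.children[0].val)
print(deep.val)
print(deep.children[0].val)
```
15
91
15
3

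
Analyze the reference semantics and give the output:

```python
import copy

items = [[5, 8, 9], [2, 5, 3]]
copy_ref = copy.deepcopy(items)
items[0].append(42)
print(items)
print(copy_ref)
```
[[5, 8, 9, 42], [2, 5, 3]]
[[5, 8, 9], [2, 5, 3]]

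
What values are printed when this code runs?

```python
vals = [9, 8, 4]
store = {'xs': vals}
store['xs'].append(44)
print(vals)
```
[9, 8, 4, 44]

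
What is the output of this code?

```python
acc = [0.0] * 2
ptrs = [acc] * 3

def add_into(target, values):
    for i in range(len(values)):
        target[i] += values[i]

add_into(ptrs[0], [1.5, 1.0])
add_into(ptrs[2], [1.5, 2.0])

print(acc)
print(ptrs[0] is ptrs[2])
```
[3.0, 3.0]
True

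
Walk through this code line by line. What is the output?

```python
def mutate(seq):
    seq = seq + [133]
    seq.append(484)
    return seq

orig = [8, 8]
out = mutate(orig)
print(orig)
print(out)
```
[8, 8]
[8, 8, 133, 484]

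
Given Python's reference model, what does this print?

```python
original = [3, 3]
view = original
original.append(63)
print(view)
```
[3, 3, 63]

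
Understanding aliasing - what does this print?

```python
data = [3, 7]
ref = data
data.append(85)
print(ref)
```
[3, 7, 85]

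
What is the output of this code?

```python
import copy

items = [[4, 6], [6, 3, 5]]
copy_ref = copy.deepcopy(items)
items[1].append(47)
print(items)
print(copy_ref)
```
[[4, 6], [6, 3, 5, 47]]
[[4, 6], [6, 3, 5]]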